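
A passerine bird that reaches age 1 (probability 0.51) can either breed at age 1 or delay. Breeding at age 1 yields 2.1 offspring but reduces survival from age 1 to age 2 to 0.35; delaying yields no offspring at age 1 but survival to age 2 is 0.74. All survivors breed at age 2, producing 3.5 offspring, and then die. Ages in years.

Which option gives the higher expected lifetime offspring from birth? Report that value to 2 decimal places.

breed at age 1: R₀ = 0.51 × (2.1 + 0.35 × 3.5) = 0.51 × 3.3250 = 1.6958
delay to age 2: R₀ = 0.51 × (0.74 × 3.5) = 0.51 × 2.5900 = 1.3209
Higher: breed at age 1 (1.6958).

1.70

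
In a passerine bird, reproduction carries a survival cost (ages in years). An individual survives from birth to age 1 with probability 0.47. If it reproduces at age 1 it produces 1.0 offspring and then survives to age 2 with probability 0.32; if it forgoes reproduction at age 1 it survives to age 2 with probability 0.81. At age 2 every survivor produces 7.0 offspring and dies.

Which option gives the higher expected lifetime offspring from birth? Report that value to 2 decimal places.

2.66

breed at age 1: R₀ = 0.47 × (1.0 + 0.32 × 7.0) = 0.47 × 3.2400 = 1.5228
delay to age 2: R₀ = 0.47 × (0.81 × 7.0) = 0.47 × 5.6700 = 2.6649
Higher: delay to age 2 (2.6649).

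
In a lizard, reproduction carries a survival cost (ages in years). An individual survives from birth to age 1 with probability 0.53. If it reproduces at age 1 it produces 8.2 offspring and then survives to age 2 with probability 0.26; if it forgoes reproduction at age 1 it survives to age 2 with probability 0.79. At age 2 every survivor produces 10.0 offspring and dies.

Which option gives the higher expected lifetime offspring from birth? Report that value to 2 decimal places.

breed at age 1: R₀ = 0.53 × (8.2 + 0.26 × 10.0) = 0.53 × 10.8000 = 5.7240
delay to age 2: R₀ = 0.53 × (0.79 × 10.0) = 0.53 × 7.9000 = 4.1870
Higher: breed at age 1 (5.7240).

5.72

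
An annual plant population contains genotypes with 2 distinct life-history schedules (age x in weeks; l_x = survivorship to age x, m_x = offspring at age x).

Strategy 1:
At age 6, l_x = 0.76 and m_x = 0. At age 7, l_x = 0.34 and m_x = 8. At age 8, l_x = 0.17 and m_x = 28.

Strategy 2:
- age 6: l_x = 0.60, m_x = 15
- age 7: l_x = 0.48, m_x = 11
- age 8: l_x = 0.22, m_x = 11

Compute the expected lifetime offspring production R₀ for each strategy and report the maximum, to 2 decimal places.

Strategy 1: R₀ = 0.76×0 + 0.34×8 + 0.17×28 = 7.4800
Strategy 2: R₀ = 0.60×15 + 0.48×11 + 0.22×11 = 16.7000
Highest R₀: strategy 2 with 16.7000.

16.70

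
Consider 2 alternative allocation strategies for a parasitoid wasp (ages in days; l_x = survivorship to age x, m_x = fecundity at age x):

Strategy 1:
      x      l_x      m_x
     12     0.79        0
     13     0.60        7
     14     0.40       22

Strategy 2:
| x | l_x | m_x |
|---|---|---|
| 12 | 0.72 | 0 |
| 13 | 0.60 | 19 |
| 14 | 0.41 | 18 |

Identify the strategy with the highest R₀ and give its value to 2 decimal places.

18.78

Strategy 1: R₀ = 0.79×0 + 0.60×7 + 0.40×22 = 13.0000
Strategy 2: R₀ = 0.72×0 + 0.60×19 + 0.41×18 = 18.7800
Highest R₀: strategy 2 with 18.7800.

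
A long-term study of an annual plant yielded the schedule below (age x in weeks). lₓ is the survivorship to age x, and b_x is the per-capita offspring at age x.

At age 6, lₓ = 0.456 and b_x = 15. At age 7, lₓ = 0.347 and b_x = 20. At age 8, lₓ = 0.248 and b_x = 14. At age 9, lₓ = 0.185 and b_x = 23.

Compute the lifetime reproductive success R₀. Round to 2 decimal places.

21.51

R₀ = Σ lₓ b_x:
  age 6: 0.456 × 15 = 6.8400
  age 7: 0.347 × 20 = 6.9400
  age 8: 0.248 × 14 = 3.4720
  age 9: 0.185 × 23 = 4.2550
R₀ = 6.8400 + 6.9400 + 3.4720 + 4.2550 = 21.5070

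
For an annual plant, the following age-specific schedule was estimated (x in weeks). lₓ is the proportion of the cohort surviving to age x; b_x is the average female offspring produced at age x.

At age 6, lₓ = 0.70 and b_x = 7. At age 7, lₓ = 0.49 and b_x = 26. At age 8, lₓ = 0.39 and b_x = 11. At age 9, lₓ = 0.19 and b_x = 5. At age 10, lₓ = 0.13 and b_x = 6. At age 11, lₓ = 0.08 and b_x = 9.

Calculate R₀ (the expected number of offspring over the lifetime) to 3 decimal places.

R₀ = Σ lₓ b_x:
  age 6: 0.70 × 7 = 4.9000
  age 7: 0.49 × 26 = 12.7400
  age 8: 0.39 × 11 = 4.2900
  age 9: 0.19 × 5 = 0.9500
  age 10: 0.13 × 6 = 0.7800
  age 11: 0.08 × 9 = 0.7200
R₀ = 4.9000 + 12.7400 + 4.2900 + 0.9500 + 0.7800 + 0.7200 = 24.3800

24.380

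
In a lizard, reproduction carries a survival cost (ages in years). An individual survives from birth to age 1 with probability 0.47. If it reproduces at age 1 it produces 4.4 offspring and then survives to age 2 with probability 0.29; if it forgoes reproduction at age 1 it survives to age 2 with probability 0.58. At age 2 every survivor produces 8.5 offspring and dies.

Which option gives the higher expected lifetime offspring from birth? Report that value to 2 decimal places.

breed at age 1: R₀ = 0.47 × (4.4 + 0.29 × 8.5) = 0.47 × 6.8650 = 3.2266
delay to age 2: R₀ = 0.47 × (0.58 × 8.5) = 0.47 × 4.9300 = 2.3171
Higher: breed at age 1 (3.2266).

3.23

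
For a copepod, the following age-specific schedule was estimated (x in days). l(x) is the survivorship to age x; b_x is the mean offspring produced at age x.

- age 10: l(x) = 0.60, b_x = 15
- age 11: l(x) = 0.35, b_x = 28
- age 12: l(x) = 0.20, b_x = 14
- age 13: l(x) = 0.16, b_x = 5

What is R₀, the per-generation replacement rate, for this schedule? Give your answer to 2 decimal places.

R₀ = Σ l(x) b_x:
  age 10: 0.60 × 15 = 9.0000
  age 11: 0.35 × 28 = 9.8000
  age 12: 0.20 × 14 = 2.8000
  age 13: 0.16 × 5 = 0.8000
R₀ = 9.0000 + 9.8000 + 2.8000 + 0.8000 = 22.4000

22.40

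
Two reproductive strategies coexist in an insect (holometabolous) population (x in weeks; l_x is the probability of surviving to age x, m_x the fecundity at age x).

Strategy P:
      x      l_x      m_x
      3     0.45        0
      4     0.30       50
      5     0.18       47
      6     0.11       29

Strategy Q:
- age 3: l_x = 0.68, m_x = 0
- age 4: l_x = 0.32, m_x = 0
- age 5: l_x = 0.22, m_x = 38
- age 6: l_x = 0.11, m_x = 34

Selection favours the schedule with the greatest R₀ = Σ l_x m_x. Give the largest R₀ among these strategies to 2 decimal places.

26.65

Strategy P: R₀ = 0.45×0 + 0.30×50 + 0.18×47 + 0.11×29 = 26.6500
Strategy Q: R₀ = 0.68×0 + 0.32×0 + 0.22×38 + 0.11×34 = 12.1000
Highest R₀: strategy P with 26.6500.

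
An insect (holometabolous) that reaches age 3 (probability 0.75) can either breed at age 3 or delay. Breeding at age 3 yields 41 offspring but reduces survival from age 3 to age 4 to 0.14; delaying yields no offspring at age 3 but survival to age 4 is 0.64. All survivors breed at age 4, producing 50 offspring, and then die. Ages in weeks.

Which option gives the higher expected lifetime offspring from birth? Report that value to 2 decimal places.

breed at age 3: R₀ = 0.75 × (41 + 0.14 × 50) = 0.75 × 48.0000 = 36.0000
delay to age 4: R₀ = 0.75 × (0.64 × 50) = 0.75 × 32.0000 = 24.0000
Higher: breed at age 3 (36.0000).

36.00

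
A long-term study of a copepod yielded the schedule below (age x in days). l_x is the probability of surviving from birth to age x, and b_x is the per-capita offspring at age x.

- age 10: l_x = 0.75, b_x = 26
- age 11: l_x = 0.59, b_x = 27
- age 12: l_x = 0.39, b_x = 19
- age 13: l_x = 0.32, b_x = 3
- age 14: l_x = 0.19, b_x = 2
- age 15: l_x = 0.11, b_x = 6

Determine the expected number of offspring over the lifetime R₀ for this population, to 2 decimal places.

R₀ = Σ l_x b_x:
  age 10: 0.75 × 26 = 19.5000
  age 11: 0.59 × 27 = 15.9300
  age 12: 0.39 × 19 = 7.4100
  age 13: 0.32 × 3 = 0.9600
  age 14: 0.19 × 2 = 0.3800
  age 15: 0.11 × 6 = 0.6600
R₀ = 19.5000 + 15.9300 + 7.4100 + 0.9600 + 0.3800 + 0.6600 = 44.8400

44.84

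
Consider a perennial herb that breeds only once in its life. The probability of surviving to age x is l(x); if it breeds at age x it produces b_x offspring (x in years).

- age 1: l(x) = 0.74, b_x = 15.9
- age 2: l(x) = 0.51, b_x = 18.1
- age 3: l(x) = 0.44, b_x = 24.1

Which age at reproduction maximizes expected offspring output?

1

Expected offspring if breeding at age x = l(x) × b_x:
  age 1: 0.74 × 15.9 = 11.766
  age 2: 0.51 × 18.1 = 9.231
  age 3: 0.44 × 24.1 = 10.604
Maximum at age 1 (11.766).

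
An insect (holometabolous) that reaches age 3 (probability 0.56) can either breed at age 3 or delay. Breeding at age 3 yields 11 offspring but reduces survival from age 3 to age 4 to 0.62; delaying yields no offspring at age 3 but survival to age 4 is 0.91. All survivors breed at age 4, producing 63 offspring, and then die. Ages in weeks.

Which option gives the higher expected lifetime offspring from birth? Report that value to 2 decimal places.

breed at age 3: R₀ = 0.56 × (11 + 0.62 × 63) = 0.56 × 50.0600 = 28.0336
delay to age 4: R₀ = 0.56 × (0.91 × 63) = 0.56 × 57.3300 = 32.1048
Higher: delay to age 4 (32.1048).

32.10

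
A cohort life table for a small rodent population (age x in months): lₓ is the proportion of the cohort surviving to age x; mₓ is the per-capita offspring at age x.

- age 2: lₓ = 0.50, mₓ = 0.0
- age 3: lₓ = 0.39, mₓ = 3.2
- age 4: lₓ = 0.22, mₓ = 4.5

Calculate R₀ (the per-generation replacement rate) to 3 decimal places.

2.238

R₀ = Σ lₓ mₓ:
  age 2: 0.50 × 0.0 = 0.0000
  age 3: 0.39 × 3.2 = 1.2480
  age 4: 0.22 × 4.5 = 0.9900
R₀ = 0.0000 + 1.2480 + 0.9900 = 2.2380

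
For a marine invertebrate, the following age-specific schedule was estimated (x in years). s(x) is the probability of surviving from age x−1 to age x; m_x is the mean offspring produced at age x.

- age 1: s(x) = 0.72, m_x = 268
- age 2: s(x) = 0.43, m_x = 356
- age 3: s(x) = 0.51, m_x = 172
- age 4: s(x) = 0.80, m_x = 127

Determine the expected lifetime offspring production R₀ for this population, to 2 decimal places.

346.38

Survivorship from birth: l_x = s_1·s_2·…·s_x.
  l_1 = 0.72000
  l_2 = 0.30960
  l_3 = 0.15790
  l_4 = 0.12632
R₀ = Σ l_x m_x:
  age 1: 0.72000 × 268 = 192.9600
  age 2: 0.30960 × 356 = 110.2176
  age 3: 0.15790 × 172 = 27.1588
  age 4: 0.12632 × 127 = 16.0426
R₀ = 192.9600 + 110.2176 + 27.1588 + 16.0426 = 346.3790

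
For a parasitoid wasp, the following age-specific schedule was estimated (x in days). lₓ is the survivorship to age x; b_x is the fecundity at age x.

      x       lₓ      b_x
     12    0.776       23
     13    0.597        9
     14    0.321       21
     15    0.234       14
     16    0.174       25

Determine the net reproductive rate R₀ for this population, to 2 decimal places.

37.59

R₀ = Σ lₓ b_x:
  age 12: 0.776 × 23 = 17.8480
  age 13: 0.597 × 9 = 5.3730
  age 14: 0.321 × 21 = 6.7410
  age 15: 0.234 × 14 = 3.2760
  age 16: 0.174 × 25 = 4.3500
R₀ = 17.8480 + 5.3730 + 6.7410 + 3.2760 + 4.3500 = 37.5880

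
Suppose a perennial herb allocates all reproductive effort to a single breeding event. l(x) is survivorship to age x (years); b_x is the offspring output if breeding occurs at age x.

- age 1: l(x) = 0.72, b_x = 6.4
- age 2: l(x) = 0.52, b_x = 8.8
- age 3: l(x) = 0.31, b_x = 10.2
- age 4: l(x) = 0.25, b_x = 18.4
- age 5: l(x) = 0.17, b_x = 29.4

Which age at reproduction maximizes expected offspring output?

5

Expected offspring if breeding at age x = l(x) × b_x:
  age 1: 0.72 × 6.4 = 4.608
  age 2: 0.52 × 8.8 = 4.576
  age 3: 0.31 × 10.2 = 3.162
  age 4: 0.25 × 18.4 = 4.600
  age 5: 0.17 × 29.4 = 4.998
Maximum at age 5 (4.998).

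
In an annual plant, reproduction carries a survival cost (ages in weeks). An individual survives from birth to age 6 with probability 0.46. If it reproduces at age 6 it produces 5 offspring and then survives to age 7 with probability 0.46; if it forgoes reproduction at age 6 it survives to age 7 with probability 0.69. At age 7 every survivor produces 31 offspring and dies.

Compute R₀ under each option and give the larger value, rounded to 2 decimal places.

breed at age 6: R₀ = 0.46 × (5 + 0.46 × 31) = 0.46 × 19.2600 = 8.8596
delay to age 7: R₀ = 0.46 × (0.69 × 31) = 0.46 × 21.3900 = 9.8394
Higher: delay to age 7 (9.8394).

9.84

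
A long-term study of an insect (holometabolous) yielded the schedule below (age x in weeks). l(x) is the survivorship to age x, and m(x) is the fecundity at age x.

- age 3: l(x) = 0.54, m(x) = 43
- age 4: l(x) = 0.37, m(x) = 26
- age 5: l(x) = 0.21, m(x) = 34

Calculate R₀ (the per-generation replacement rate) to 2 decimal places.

R₀ = Σ l(x) m(x):
  age 3: 0.54 × 43 = 23.2200
  age 4: 0.37 × 26 = 9.6200
  age 5: 0.21 × 34 = 7.1400
R₀ = 23.2200 + 9.6200 + 7.1400 = 39.9800

39.98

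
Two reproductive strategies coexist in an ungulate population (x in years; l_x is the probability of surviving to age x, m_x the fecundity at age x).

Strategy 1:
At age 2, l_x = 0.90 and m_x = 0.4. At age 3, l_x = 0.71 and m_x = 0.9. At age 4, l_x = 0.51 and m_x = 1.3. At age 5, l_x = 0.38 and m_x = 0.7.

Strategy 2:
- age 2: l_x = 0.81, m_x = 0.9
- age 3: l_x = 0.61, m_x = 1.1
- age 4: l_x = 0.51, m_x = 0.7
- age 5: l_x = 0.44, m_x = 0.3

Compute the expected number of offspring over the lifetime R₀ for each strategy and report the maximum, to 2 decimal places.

1.93

Strategy 1: R₀ = 0.90×0.4 + 0.71×0.9 + 0.51×1.3 + 0.38×0.7 = 1.9280
Strategy 2: R₀ = 0.81×0.9 + 0.61×1.1 + 0.51×0.7 + 0.44×0.3 = 1.8890
Highest R₀: strategy 1 with 1.9280.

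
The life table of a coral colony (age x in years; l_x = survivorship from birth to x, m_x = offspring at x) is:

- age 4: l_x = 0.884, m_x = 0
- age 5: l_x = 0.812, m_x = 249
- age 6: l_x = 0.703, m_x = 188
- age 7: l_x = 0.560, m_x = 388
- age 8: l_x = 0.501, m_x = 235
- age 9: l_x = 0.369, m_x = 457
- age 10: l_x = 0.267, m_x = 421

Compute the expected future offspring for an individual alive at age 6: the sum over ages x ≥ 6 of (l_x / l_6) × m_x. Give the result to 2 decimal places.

l_6 = 0.703. Conditional survival from age 6 to x is l_x / l_6.
  x=6: (0.703/0.703) × 188 = 188.0000
  x=7: (0.560/0.703) × 388 = 309.0754
  x=8: (0.501/0.703) × 235 = 167.4751
  x=9: (0.369/0.703) × 457 = 239.8762
  x=10: (0.267/0.703) × 421 = 159.8962
Sum = 188.0000 + 309.0754 + 167.4751 + 239.8762 + 159.8962 = 1064.3229

1064.32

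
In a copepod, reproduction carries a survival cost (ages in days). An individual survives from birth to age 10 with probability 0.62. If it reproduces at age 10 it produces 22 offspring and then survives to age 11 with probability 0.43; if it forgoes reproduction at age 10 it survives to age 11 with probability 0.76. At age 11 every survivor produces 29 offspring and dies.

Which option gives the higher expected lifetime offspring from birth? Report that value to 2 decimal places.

breed at age 10: R₀ = 0.62 × (22 + 0.43 × 29) = 0.62 × 34.4700 = 21.3714
delay to age 11: R₀ = 0.62 × (0.76 × 29) = 0.62 × 22.0400 = 13.6648
Higher: breed at age 10 (21.3714).

21.37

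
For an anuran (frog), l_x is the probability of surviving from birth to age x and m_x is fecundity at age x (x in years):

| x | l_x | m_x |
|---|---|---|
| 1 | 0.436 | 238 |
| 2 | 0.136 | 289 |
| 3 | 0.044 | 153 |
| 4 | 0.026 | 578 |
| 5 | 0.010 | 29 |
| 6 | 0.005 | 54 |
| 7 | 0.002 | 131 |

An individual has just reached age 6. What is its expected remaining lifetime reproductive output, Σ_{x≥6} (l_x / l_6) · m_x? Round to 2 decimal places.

l_6 = 0.005. Conditional survival from age 6 to x is l_x / l_6.
  x=6: (0.005/0.005) × 54 = 54.0000
  x=7: (0.002/0.005) × 131 = 52.4000
Sum = 54.0000 + 52.4000 = 106.4000

106.40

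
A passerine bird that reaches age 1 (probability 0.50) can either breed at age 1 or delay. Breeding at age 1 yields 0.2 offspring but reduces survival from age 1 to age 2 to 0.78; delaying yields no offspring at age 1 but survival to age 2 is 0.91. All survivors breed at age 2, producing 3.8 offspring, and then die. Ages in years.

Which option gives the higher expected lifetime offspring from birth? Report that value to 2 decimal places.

breed at age 1: R₀ = 0.50 × (0.2 + 0.78 × 3.8) = 0.50 × 3.1640 = 1.5820
delay to age 2: R₀ = 0.50 × (0.91 × 3.8) = 0.50 × 3.4580 = 1.7290
Higher: delay to age 2 (1.7290).

1.73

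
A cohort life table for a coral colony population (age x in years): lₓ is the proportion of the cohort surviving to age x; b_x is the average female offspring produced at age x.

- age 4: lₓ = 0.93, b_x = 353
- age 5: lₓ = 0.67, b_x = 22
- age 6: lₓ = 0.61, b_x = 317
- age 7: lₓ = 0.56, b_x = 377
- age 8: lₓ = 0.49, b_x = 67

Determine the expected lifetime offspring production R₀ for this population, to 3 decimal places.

R₀ = Σ lₓ b_x:
  age 4: 0.93 × 353 = 328.2900
  age 5: 0.67 × 22 = 14.7400
  age 6: 0.61 × 317 = 193.3700
  age 7: 0.56 × 377 = 211.1200
  age 8: 0.49 × 67 = 32.8300
R₀ = 328.2900 + 14.7400 + 193.3700 + 211.1200 + 32.8300 = 780.3500

780.350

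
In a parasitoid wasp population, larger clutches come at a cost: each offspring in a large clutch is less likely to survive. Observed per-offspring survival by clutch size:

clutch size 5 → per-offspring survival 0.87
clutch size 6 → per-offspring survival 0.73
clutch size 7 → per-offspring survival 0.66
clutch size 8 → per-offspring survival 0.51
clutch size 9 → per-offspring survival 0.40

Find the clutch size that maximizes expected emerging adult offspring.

7

Expected emerging adult offspring = c × s(c):
  c=5: 5 × 0.87 = 4.350
  c=6: 6 × 0.73 = 4.380
  c=7: 7 × 0.66 = 4.620
  c=8: 8 × 0.51 = 4.080
  c=9: 9 × 0.40 = 3.600
Maximum at c = 7 (4.620 emerging adult offspring).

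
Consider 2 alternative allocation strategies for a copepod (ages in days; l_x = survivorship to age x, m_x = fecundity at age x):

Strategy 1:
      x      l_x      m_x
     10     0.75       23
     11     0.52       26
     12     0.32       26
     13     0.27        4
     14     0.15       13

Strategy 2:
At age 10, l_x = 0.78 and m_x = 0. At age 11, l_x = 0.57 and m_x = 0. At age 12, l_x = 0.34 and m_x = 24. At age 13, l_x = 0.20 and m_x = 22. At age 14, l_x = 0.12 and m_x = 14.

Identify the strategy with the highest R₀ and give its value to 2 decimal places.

Strategy 1: R₀ = 0.75×23 + 0.52×26 + 0.32×26 + 0.27×4 + 0.15×13 = 42.1200
Strategy 2: R₀ = 0.78×0 + 0.57×0 + 0.34×24 + 0.20×22 + 0.12×14 = 14.2400
Highest R₀: strategy 1 with 42.1200.

42.12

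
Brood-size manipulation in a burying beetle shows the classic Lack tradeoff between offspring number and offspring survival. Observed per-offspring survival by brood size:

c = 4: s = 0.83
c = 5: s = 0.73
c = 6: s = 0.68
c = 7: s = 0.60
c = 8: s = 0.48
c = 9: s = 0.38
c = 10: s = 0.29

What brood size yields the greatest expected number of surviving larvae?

7

Expected surviving larvae = c × s(c):
  c=4: 4 × 0.83 = 3.320
  c=5: 5 × 0.73 = 3.650
  c=6: 6 × 0.68 = 4.080
  c=7: 7 × 0.60 = 4.200
  c=8: 8 × 0.48 = 3.840
  c=9: 9 × 0.38 = 3.420
  c=10: 10 × 0.29 = 2.900
Maximum at c = 7 (4.200 surviving larvae).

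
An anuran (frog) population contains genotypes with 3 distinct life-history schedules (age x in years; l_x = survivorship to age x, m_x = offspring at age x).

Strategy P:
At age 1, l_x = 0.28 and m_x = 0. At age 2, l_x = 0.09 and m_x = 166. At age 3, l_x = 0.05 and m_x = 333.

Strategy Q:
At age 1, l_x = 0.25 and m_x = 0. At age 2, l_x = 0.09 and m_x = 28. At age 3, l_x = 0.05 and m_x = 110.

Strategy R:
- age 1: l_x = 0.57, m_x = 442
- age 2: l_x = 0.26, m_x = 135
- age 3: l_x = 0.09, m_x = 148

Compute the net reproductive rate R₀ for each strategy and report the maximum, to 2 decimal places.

Strategy P: R₀ = 0.28×0 + 0.09×166 + 0.05×333 = 31.5900
Strategy Q: R₀ = 0.25×0 + 0.09×28 + 0.05×110 = 8.0200
Strategy R: R₀ = 0.57×442 + 0.26×135 + 0.09×148 = 300.3600
Highest R₀: strategy R with 300.3600.

300.36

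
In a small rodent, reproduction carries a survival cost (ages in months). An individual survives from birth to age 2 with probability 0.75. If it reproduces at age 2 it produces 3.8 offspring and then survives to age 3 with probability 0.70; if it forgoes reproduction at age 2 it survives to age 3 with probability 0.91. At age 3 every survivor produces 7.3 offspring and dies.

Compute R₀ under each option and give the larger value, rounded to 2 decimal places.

breed at age 2: R₀ = 0.75 × (3.8 + 0.70 × 7.3) = 0.75 × 8.9100 = 6.6825
delay to age 3: R₀ = 0.75 × (0.91 × 7.3) = 0.75 × 6.6430 = 4.9822
Higher: breed at age 2 (6.6825).

6.68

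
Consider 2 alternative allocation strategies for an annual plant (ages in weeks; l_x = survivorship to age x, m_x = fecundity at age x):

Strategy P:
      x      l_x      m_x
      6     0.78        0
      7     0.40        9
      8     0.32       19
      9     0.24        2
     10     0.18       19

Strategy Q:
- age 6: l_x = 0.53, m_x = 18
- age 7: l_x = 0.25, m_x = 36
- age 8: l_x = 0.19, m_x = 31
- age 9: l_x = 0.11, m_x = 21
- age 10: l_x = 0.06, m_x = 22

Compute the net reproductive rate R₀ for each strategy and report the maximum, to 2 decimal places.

28.06

Strategy P: R₀ = 0.78×0 + 0.40×9 + 0.32×19 + 0.24×2 + 0.18×19 = 13.5800
Strategy Q: R₀ = 0.53×18 + 0.25×36 + 0.19×31 + 0.11×21 + 0.06×22 = 28.0600
Highest R₀: strategy Q with 28.0600.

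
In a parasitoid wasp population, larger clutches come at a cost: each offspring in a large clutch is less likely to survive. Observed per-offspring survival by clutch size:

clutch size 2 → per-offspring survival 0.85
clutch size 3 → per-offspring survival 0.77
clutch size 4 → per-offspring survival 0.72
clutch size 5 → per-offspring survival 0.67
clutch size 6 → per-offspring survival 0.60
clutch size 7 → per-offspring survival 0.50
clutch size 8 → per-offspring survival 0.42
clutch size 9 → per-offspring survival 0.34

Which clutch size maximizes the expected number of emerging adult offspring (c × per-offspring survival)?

Expected emerging adult offspring = c × s(c):
  c=2: 2 × 0.85 = 1.700
  c=3: 3 × 0.77 = 2.310
  c=4: 4 × 0.72 = 2.880
  c=5: 5 × 0.67 = 3.350
  c=6: 6 × 0.60 = 3.600
  c=7: 7 × 0.50 = 3.500
  c=8: 8 × 0.42 = 3.360
  c=9: 9 × 0.34 = 3.060
Maximum at c = 6 (3.600 emerging adult offspring).

6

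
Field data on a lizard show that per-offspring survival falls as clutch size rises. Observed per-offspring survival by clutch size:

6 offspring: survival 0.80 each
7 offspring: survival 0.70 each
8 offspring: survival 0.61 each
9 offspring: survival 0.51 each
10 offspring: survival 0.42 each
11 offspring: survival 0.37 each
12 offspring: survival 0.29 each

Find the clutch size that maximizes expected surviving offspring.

7

Expected surviving offspring = c × s(c):
  c=6: 6 × 0.80 = 4.800
  c=7: 7 × 0.70 = 4.900
  c=8: 8 × 0.61 = 4.880
  c=9: 9 × 0.51 = 4.590
  c=10: 10 × 0.42 = 4.200
  c=11: 11 × 0.37 = 4.070
  c=12: 12 × 0.29 = 3.480
Maximum at c = 7 (4.900 surviving offspring).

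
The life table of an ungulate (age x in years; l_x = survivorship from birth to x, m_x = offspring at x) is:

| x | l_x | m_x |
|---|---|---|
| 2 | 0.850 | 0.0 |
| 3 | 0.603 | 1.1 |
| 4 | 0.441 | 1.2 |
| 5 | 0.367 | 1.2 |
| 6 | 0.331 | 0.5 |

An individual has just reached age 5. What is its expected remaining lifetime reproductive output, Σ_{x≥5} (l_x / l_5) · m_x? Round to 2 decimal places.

l_5 = 0.367. Conditional survival from age 5 to x is l_x / l_5.
  x=5: (0.367/0.367) × 1.2 = 1.2000
  x=6: (0.331/0.367) × 0.5 = 0.4510
Sum = 1.2000 + 0.4510 = 1.6510

1.65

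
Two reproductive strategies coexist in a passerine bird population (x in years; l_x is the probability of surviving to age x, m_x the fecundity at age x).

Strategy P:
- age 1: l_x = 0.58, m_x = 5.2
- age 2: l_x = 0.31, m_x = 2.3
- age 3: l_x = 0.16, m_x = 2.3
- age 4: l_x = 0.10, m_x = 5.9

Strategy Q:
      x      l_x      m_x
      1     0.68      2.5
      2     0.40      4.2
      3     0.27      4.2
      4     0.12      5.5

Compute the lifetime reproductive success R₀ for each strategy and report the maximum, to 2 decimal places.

5.17

Strategy P: R₀ = 0.58×5.2 + 0.31×2.3 + 0.16×2.3 + 0.10×5.9 = 4.6870
Strategy Q: R₀ = 0.68×2.5 + 0.40×4.2 + 0.27×4.2 + 0.12×5.5 = 5.1740
Highest R₀: strategy Q with 5.1740.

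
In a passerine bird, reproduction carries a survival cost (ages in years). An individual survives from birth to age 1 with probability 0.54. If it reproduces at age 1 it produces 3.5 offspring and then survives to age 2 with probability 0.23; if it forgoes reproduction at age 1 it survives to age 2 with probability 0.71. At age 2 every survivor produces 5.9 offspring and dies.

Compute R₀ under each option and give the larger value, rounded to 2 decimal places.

2.62

breed at age 1: R₀ = 0.54 × (3.5 + 0.23 × 5.9) = 0.54 × 4.8570 = 2.6228
delay to age 2: R₀ = 0.54 × (0.71 × 5.9) = 0.54 × 4.1890 = 2.2621
Higher: breed at age 1 (2.6228).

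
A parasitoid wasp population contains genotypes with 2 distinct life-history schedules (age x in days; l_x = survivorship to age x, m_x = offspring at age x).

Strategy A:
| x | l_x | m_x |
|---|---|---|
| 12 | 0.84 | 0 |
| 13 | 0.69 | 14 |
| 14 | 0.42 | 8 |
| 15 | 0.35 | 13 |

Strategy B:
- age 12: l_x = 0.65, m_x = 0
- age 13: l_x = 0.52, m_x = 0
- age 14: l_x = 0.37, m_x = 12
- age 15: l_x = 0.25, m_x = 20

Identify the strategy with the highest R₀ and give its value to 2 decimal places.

Strategy A: R₀ = 0.84×0 + 0.69×14 + 0.42×8 + 0.35×13 = 17.5700
Strategy B: R₀ = 0.65×0 + 0.52×0 + 0.37×12 + 0.25×20 = 9.4400
Highest R₀: strategy A with 17.5700.

17.57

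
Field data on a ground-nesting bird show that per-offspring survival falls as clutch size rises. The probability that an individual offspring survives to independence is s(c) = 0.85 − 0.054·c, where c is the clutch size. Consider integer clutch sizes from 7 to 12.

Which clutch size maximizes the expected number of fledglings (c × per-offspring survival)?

Expected fledglings = c × s(c):
  c=7: 7 × 0.472 = 3.304
  c=8: 8 × 0.418 = 3.344
  c=9: 9 × 0.364 = 3.276
  c=10: 10 × 0.310 = 3.100
  c=11: 11 × 0.256 = 2.816
  c=12: 12 × 0.202 = 2.424
Maximum at c = 8 (3.344 fledglings).

8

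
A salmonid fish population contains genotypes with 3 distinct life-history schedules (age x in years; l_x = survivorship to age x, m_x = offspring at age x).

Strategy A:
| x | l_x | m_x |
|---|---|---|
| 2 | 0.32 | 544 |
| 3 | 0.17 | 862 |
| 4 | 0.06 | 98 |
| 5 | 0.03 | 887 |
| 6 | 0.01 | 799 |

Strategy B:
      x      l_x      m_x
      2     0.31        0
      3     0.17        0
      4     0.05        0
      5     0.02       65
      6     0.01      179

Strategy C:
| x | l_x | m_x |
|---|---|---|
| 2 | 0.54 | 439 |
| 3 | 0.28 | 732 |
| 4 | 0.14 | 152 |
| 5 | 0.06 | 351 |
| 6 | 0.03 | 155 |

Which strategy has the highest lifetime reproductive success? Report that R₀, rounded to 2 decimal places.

Strategy A: R₀ = 0.32×544 + 0.17×862 + 0.06×98 + 0.03×887 + 0.01×799 = 361.1000
Strategy B: R₀ = 0.31×0 + 0.17×0 + 0.05×0 + 0.02×65 + 0.01×179 = 3.0900
Strategy C: R₀ = 0.54×439 + 0.28×732 + 0.14×152 + 0.06×351 + 0.03×155 = 489.0100
Highest R₀: strategy C with 489.0100.

489.01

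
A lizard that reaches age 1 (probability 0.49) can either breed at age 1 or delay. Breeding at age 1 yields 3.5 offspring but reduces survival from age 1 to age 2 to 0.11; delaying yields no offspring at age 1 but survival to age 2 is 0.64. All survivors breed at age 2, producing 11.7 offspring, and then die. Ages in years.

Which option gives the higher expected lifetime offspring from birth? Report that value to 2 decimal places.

3.67

breed at age 1: R₀ = 0.49 × (3.5 + 0.11 × 11.7) = 0.49 × 4.7870 = 2.3456
delay to age 2: R₀ = 0.49 × (0.64 × 11.7) = 0.49 × 7.4880 = 3.6691
Higher: delay to age 2 (3.6691).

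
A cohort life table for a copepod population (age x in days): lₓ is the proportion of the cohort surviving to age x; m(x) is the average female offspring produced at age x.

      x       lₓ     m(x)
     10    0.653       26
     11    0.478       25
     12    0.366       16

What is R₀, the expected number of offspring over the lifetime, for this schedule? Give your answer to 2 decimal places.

R₀ = Σ lₓ m(x):
  age 10: 0.653 × 26 = 16.9780
  age 11: 0.478 × 25 = 11.9500
  age 12: 0.366 × 16 = 5.8560
R₀ = 16.9780 + 11.9500 + 5.8560 = 34.7840

34.78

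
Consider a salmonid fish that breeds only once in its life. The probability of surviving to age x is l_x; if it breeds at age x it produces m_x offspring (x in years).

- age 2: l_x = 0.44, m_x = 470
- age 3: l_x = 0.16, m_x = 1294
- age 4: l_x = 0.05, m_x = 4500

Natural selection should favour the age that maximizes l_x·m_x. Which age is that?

4

Expected offspring if breeding at age x = l_x × m_x:
  age 2: 0.44 × 470 = 206.800
  age 3: 0.16 × 1294 = 207.040
  age 4: 0.05 × 4500 = 225.000
Maximum at age 4 (225.000).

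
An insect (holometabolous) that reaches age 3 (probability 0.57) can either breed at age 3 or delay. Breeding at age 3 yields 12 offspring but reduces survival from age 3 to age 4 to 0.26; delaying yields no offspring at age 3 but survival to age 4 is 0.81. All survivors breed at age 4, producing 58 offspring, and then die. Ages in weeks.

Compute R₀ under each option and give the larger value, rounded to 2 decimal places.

breed at age 3: R₀ = 0.57 × (12 + 0.26 × 58) = 0.57 × 27.0800 = 15.4356
delay to age 4: R₀ = 0.57 × (0.81 × 58) = 0.57 × 46.9800 = 26.7786
Higher: delay to age 4 (26.7786).

26.78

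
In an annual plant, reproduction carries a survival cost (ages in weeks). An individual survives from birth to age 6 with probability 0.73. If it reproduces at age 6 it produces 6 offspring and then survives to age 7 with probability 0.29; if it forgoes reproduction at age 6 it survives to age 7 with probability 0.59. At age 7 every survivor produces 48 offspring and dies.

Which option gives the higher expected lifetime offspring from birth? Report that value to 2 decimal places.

breed at age 6: R₀ = 0.73 × (6 + 0.29 × 48) = 0.73 × 19.9200 = 14.5416
delay to age 7: R₀ = 0.73 × (0.59 × 48) = 0.73 × 28.3200 = 20.6736
Higher: delay to age 7 (20.6736).

20.67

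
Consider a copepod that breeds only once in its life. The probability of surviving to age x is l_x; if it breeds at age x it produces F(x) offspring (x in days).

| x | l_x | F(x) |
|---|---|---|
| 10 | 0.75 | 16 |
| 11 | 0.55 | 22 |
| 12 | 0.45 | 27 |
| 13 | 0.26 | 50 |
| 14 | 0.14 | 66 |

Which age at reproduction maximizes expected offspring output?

13

Expected offspring if breeding at age x = l_x × F(x):
  age 10: 0.75 × 16 = 12.000
  age 11: 0.55 × 22 = 12.100
  age 12: 0.45 × 27 = 12.150
  age 13: 0.26 × 50 = 13.000
  age 14: 0.14 × 66 = 9.240
Maximum at age 13 (13.000).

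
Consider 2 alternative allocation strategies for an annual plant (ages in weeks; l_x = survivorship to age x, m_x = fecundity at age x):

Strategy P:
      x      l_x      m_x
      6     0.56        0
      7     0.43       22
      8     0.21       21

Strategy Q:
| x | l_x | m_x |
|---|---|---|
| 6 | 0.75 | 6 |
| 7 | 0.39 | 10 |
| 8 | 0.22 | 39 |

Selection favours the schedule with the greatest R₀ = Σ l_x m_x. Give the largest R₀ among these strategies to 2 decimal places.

Strategy P: R₀ = 0.56×0 + 0.43×22 + 0.21×21 = 13.8700
Strategy Q: R₀ = 0.75×6 + 0.39×10 + 0.22×39 = 16.9800
Highest R₀: strategy Q with 16.9800.

16.98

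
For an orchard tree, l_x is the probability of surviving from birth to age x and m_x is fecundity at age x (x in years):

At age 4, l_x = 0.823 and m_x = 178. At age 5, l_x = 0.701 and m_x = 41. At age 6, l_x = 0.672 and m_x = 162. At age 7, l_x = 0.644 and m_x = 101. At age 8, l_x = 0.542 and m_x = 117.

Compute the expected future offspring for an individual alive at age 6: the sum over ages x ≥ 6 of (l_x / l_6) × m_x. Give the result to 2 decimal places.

l_6 = 0.672. Conditional survival from age 6 to x is l_x / l_6.
  x=6: (0.672/0.672) × 162 = 162.0000
  x=7: (0.644/0.672) × 101 = 96.7917
  x=8: (0.542/0.672) × 117 = 94.3661
Sum = 162.0000 + 96.7917 + 94.3661 = 353.1577

353.16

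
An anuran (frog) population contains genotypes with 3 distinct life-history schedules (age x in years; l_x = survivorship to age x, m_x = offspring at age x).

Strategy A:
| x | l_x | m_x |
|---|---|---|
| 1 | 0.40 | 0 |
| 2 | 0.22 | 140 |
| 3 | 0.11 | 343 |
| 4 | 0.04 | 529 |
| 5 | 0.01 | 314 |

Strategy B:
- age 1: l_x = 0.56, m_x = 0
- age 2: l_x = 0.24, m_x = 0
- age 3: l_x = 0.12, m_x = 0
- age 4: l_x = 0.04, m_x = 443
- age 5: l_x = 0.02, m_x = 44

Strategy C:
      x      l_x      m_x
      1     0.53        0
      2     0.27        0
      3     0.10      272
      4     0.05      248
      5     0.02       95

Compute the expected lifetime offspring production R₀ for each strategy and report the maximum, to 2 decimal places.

92.83

Strategy A: R₀ = 0.40×0 + 0.22×140 + 0.11×343 + 0.04×529 + 0.01×314 = 92.8300
Strategy B: R₀ = 0.56×0 + 0.24×0 + 0.12×0 + 0.04×443 + 0.02×44 = 18.6000
Strategy C: R₀ = 0.53×0 + 0.27×0 + 0.10×272 + 0.05×248 + 0.02×95 = 41.5000
Highest R₀: strategy A with 92.8300.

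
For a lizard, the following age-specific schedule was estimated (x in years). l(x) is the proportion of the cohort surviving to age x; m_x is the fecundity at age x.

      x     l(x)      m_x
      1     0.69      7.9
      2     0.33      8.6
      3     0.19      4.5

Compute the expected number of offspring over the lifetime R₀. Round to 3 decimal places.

R₀ = Σ l(x) m_x:
  age 1: 0.69 × 7.9 = 5.4510
  age 2: 0.33 × 8.6 = 2.8380
  age 3: 0.19 × 4.5 = 0.8550
R₀ = 5.4510 + 2.8380 + 0.8550 = 9.1440

9.144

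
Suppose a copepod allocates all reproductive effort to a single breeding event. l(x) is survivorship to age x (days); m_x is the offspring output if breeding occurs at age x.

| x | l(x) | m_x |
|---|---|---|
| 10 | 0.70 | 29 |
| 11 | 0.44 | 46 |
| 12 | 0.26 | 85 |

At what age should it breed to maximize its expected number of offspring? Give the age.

12

Expected offspring if breeding at age x = l(x) × m_x:
  age 10: 0.70 × 29 = 20.300
  age 11: 0.44 × 46 = 20.240
  age 12: 0.26 × 85 = 22.100
Maximum at age 12 (22.100).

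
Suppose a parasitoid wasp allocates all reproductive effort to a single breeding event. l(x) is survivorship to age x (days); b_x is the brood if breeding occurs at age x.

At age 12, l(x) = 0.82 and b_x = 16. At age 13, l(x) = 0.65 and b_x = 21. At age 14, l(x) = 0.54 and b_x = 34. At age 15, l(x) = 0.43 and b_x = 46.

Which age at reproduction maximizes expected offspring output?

15

Expected offspring if breeding at age x = l(x) × b_x:
  age 12: 0.82 × 16 = 13.120
  age 13: 0.65 × 21 = 13.650
  age 14: 0.54 × 34 = 18.360
  age 15: 0.43 × 46 = 19.780
Maximum at age 15 (19.780).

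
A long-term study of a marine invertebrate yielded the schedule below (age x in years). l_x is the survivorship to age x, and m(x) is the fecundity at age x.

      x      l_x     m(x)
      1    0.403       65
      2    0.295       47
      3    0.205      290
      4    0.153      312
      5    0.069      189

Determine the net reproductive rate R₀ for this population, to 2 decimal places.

R₀ = Σ l_x m(x):
  age 1: 0.403 × 65 = 26.1950
  age 2: 0.295 × 47 = 13.8650
  age 3: 0.205 × 290 = 59.4500
  age 4: 0.153 × 312 = 47.7360
  age 5: 0.069 × 189 = 13.0410
R₀ = 26.1950 + 13.8650 + 59.4500 + 47.7360 + 13.0410 = 160.2870

160.29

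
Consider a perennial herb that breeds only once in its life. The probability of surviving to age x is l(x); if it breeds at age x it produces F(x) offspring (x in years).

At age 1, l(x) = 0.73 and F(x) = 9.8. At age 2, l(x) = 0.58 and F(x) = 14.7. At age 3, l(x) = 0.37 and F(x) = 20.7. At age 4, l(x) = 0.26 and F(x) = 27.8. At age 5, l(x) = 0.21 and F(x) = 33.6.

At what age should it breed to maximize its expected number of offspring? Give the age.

Expected offspring if breeding at age x = l(x) × F(x):
  age 1: 0.73 × 9.8 = 7.154
  age 2: 0.58 × 14.7 = 8.526
  age 3: 0.37 × 20.7 = 7.659
  age 4: 0.26 × 27.8 = 7.228
  age 5: 0.21 × 33.6 = 7.056
Maximum at age 2 (8.526).

2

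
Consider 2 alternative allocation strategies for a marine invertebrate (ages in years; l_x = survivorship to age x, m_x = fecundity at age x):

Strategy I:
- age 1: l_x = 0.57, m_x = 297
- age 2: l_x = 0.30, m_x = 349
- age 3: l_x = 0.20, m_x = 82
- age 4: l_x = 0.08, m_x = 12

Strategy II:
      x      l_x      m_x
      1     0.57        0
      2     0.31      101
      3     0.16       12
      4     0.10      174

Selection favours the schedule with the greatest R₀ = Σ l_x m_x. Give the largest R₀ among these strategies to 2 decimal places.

Strategy I: R₀ = 0.57×297 + 0.30×349 + 0.20×82 + 0.08×12 = 291.3500
Strategy II: R₀ = 0.57×0 + 0.31×101 + 0.16×12 + 0.10×174 = 50.6300
Highest R₀: strategy I with 291.3500.

291.35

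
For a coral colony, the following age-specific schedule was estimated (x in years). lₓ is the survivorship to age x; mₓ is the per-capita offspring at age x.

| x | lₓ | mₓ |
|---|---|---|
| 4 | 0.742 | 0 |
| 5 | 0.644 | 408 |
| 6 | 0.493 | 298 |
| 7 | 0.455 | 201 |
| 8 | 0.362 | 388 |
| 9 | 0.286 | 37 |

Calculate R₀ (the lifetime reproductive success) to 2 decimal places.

R₀ = Σ lₓ mₓ:
  age 4: 0.742 × 0 = 0.0000
  age 5: 0.644 × 408 = 262.7520
  age 6: 0.493 × 298 = 146.9140
  age 7: 0.455 × 201 = 91.4550
  age 8: 0.362 × 388 = 140.4560
  age 9: 0.286 × 37 = 10.5820
R₀ = 0.0000 + 262.7520 + 146.9140 + 91.4550 + 140.4560 + 10.5820 = 652.1590

652.16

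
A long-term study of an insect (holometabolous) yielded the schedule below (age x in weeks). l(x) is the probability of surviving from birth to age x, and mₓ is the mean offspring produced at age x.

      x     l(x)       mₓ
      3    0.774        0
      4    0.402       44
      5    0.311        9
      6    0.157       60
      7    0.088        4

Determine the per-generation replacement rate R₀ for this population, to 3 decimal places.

R₀ = Σ l(x) mₓ:
  age 3: 0.774 × 0 = 0.0000
  age 4: 0.402 × 44 = 17.6880
  age 5: 0.311 × 9 = 2.7990
  age 6: 0.157 × 60 = 9.4200
  age 7: 0.088 × 4 = 0.3520
R₀ = 0.0000 + 17.6880 + 2.7990 + 9.4200 + 0.3520 = 30.2590

30.259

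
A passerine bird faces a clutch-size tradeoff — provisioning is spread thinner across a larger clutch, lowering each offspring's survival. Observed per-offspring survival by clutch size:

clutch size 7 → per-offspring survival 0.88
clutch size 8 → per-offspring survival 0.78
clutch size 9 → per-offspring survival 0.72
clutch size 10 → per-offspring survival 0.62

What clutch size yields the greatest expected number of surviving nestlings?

9

Expected surviving nestlings = c × s(c):
  c=7: 7 × 0.88 = 6.160
  c=8: 8 × 0.78 = 6.240
  c=9: 9 × 0.72 = 6.480
  c=10: 10 × 0.62 = 6.200
Maximum at c = 9 (6.480 surviving nestlings).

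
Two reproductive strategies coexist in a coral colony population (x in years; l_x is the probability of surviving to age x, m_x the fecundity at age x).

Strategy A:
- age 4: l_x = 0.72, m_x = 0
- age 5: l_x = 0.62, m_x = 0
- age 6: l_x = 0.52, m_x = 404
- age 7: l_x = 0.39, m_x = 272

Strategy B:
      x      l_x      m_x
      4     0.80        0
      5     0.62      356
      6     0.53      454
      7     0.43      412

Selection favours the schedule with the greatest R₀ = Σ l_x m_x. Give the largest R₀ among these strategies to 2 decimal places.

Strategy A: R₀ = 0.72×0 + 0.62×0 + 0.52×404 + 0.39×272 = 316.1600
Strategy B: R₀ = 0.80×0 + 0.62×356 + 0.53×454 + 0.43×412 = 638.5000
Highest R₀: strategy B with 638.5000.

638.50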